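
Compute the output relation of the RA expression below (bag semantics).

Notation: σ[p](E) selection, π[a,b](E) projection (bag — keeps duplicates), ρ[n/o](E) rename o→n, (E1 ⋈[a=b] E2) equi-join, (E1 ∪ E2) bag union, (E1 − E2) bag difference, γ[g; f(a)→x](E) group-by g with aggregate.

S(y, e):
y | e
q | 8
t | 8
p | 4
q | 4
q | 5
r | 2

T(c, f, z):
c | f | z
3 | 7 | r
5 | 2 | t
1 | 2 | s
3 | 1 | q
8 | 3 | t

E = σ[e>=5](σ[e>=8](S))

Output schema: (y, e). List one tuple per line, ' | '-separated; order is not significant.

Per-node cardinality:
  S → 6
  σ[e>=8](S) → 2
  σ[e>=5](σ[e>=8](S)) → 2

== RESULT ==
y | e
q | 8
t | 8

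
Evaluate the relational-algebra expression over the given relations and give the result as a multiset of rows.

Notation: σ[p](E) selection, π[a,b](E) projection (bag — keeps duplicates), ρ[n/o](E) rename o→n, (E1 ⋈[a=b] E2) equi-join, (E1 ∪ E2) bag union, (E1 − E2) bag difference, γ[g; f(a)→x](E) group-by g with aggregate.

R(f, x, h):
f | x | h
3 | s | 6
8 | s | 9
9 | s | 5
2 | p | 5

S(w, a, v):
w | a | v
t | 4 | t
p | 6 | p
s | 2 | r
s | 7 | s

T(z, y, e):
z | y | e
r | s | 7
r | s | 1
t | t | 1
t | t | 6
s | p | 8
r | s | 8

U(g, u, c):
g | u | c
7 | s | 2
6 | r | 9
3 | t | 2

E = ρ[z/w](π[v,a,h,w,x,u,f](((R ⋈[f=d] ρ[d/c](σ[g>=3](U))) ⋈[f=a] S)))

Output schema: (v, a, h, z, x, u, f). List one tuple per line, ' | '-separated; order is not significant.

Row counts bottom-up:
  R → 4
  U → 3
  σ[g>=3](U) → 3
  ρ[d/c](σ[g>=3](U)) → 3
  (R ⋈[f=d] ρ[d/c](σ[g>=3](U))) → 3
  S → 4
  ((R ⋈[f=d] ρ[d/c](σ[g>=3](U))) ⋈[f=a] S) → 2
  π[v,a,h,w,x,u,f](((R ⋈[f=d] ρ[d/c](σ[g>=3](U))) ⋈[f=a] S)) → 2
  ρ[z/w](π[v,a,h,w,x,u,f](((R ⋈[f=d] ρ[d/c](σ[g>=3](U))) ⋈[f=a] S))) → 2

== RESULT ==
v | a | h | z | x | u | f
r | 2 | 5 | s | p | s | 2
r | 2 | 5 | s | p | t | 2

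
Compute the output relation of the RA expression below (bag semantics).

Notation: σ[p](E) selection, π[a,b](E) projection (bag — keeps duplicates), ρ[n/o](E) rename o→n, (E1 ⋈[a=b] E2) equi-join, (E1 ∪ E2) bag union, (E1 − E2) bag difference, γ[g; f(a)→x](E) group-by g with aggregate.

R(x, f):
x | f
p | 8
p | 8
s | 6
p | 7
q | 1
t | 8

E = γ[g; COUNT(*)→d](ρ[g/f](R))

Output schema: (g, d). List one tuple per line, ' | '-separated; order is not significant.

Row counts bottom-up:
  R → 6
  ρ[g/f](R) → 6
  γ[g; COUNT(*)→d](ρ[g/f](R)) → 4

== RESULT ==
g | d
1 | 1
6 | 1
7 | 1
8 | 3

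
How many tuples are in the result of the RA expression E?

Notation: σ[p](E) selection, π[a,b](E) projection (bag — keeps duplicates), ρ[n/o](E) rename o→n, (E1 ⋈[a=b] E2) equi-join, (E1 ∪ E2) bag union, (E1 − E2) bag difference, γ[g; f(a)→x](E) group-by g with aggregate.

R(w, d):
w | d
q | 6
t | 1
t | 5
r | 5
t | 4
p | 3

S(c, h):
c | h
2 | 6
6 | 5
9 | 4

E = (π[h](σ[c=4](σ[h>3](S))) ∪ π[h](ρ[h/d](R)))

Row counts bottom-up:
  S → 3
  σ[h>3](S) → 3
  σ[c=4](σ[h>3](S)) → 0
  π[h](σ[c=4](σ[h>3](S))) → 0
  R → 6
  ρ[h/d](R) → 6
  π[h](ρ[h/d](R)) → 6
  (π[h](σ[c=4](σ[h>3](S))) ∪ π[h](ρ[h/d](R))) → 6

|E| = 6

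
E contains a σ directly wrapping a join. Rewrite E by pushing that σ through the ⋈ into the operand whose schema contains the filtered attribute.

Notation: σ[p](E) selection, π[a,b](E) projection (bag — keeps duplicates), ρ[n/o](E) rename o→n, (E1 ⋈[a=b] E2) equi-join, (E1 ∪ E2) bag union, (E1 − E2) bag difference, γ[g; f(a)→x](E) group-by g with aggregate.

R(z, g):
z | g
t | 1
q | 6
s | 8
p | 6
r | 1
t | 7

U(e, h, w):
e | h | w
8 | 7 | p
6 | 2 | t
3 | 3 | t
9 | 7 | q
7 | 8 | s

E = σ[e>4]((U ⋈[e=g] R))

σ filters on e, owned by the left side.
E' = (σ[e>4](U) ⋈[e=g] R)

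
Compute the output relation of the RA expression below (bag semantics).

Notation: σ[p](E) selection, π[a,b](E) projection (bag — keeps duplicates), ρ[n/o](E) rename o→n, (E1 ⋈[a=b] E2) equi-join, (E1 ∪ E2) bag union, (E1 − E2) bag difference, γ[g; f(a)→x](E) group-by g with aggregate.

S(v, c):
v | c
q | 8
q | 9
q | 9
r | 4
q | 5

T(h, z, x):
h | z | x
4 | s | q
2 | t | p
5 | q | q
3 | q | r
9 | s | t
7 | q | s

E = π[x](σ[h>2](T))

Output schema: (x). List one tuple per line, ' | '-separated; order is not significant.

Row counts bottom-up:
  T → 6
  σ[h>2](T) → 5
  π[x](σ[h>2](T)) → 5

== RESULT ==
x
q
q
r
s
t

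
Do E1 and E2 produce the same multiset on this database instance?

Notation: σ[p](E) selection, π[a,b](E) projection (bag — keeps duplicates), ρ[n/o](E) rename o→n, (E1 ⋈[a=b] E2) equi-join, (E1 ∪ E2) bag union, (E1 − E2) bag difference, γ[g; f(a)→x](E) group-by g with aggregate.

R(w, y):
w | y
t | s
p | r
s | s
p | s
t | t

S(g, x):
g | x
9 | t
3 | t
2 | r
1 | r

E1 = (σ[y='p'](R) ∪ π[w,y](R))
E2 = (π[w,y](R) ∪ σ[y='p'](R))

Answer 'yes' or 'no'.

E1 subexpression sizes:
  R → 5
  σ[y='p'](R) → 0
  R → 5
  π[w,y](R) → 5
  (σ[y='p'](R) ∪ π[w,y](R)) → 5
E2 subexpression sizes:
  R → 5
  π[w,y](R) → 5
  R → 5
  σ[y='p'](R) → 0
  (π[w,y](R) ∪ σ[y='p'](R)) → 5

E1 and E2 produce the same multiset:
w | y
p | r
p | s
s | s
t | s
t | t

yes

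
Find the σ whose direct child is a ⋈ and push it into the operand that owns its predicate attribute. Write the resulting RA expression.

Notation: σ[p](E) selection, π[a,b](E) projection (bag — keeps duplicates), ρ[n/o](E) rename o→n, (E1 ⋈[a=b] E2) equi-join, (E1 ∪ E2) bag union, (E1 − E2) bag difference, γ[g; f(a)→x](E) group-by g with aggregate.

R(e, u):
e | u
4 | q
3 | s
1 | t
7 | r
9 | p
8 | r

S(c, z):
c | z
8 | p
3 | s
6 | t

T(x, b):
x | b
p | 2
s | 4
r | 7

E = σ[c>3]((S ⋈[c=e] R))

σ filters on c, owned by the left side.
E' = (σ[c>3](S) ⋈[c=e] R)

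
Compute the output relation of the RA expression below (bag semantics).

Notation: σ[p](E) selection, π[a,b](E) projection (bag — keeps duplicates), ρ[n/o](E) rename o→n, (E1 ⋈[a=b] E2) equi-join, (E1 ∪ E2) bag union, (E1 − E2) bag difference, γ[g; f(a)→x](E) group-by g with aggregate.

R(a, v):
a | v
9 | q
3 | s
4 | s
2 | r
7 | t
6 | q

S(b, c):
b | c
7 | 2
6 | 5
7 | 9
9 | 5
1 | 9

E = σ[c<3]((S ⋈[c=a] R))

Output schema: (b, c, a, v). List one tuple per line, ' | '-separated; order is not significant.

Subexpression sizes:
  S → 5
  R → 6
  (S ⋈[c=a] R) → 3
  σ[c<3]((S ⋈[c=a] R)) → 1

== RESULT ==
b | c | a | v
7 | 2 | 2 | r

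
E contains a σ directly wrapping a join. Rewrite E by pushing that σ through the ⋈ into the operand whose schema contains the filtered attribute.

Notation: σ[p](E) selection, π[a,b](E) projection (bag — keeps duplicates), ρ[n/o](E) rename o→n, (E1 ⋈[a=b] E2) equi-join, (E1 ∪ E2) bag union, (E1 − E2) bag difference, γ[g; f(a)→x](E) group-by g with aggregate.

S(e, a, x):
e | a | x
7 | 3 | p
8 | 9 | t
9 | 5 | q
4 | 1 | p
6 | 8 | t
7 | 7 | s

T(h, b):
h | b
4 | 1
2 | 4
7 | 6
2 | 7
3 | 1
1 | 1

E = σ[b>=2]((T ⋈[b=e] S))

σ filters on b, owned by the left side.
E' = (σ[b>=2](T) ⋈[b=e] S)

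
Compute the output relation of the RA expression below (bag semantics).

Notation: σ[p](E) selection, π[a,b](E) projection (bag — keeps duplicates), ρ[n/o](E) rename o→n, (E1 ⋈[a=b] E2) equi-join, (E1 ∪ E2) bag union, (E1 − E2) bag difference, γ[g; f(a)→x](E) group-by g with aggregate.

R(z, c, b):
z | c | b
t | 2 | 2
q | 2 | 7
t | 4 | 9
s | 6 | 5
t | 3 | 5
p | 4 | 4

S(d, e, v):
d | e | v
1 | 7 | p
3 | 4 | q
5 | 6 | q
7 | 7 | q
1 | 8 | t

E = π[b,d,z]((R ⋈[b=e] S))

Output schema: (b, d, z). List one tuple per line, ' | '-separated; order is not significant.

Stepwise |·|:
  R → 6
  S → 5
  (R ⋈[b=e] S) → 3
  π[b,d,z]((R ⋈[b=e] S)) → 3

== RESULT ==
b | d | z
4 | 3 | p
7 | 1 | q
7 | 7 | q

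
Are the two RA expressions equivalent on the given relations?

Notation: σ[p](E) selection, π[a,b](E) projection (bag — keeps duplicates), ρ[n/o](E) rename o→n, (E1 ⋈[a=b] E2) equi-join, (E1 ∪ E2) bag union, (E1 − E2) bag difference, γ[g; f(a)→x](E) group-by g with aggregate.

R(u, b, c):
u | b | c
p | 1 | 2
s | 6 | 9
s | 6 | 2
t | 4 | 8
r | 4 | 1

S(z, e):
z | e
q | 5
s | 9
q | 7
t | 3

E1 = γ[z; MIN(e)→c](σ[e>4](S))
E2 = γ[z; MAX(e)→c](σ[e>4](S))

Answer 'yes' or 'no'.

E1 subexpression sizes:
  S → 4
  σ[e>4](S) → 3
  γ[z; MIN(e)→c](σ[e>4](S)) → 2
E2 subexpression sizes:
  S → 4
  σ[e>4](S) → 3
  γ[z; MAX(e)→c](σ[e>4](S)) → 2

E1 result:
z | c
q | 5
s | 9
E2 result:
z | c
q | 7
s | 9
Witness: ('q', 5) appears 1× in E1 but 0× in E2.

no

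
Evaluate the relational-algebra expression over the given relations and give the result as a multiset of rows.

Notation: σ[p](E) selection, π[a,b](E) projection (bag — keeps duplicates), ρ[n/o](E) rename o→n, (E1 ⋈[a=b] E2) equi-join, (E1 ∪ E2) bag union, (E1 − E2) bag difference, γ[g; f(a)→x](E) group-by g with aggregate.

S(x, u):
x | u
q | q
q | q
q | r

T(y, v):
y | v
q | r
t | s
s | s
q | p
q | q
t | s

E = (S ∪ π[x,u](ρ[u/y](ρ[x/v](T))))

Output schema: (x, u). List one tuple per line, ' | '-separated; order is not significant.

Subexpression sizes:
  S → 3
  T → 6
  ρ[x/v](T) → 6
  ρ[u/y](ρ[x/v](T)) → 6
  π[x,u](ρ[u/y](ρ[x/v](T))) → 6
  (S ∪ π[x,u](ρ[u/y](ρ[x/v](T)))) → 9

== RESULT ==
x | u
p | q
q | q
q | q
q | q
q | r
r | q
s | s
s | t
s | t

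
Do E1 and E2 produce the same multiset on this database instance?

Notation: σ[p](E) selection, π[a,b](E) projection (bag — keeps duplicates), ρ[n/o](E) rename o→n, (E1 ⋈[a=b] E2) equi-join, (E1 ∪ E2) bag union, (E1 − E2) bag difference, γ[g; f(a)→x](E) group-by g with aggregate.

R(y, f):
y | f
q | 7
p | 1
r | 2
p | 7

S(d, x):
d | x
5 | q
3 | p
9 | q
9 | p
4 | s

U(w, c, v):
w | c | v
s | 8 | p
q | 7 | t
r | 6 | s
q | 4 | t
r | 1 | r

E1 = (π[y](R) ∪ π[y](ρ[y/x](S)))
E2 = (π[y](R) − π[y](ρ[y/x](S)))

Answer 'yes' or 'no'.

E1 subexpression sizes:
  R → 4
  π[y](R) → 4
  S → 5
  ρ[y/x](S) → 5
  π[y](ρ[y/x](S)) → 5
  (π[y](R) ∪ π[y](ρ[y/x](S))) → 9
E2 subexpression sizes:
  R → 4
  π[y](R) → 4
  S → 5
  ρ[y/x](S) → 5
  π[y](ρ[y/x](S)) → 5
  (π[y](R) − π[y](ρ[y/x](S))) → 1

E1 result:
y
p
p
p
p
q
q
q
r
s
E2 result:
y
r
Witness: ('s',) appears 1× in E1 but 0× in E2.

no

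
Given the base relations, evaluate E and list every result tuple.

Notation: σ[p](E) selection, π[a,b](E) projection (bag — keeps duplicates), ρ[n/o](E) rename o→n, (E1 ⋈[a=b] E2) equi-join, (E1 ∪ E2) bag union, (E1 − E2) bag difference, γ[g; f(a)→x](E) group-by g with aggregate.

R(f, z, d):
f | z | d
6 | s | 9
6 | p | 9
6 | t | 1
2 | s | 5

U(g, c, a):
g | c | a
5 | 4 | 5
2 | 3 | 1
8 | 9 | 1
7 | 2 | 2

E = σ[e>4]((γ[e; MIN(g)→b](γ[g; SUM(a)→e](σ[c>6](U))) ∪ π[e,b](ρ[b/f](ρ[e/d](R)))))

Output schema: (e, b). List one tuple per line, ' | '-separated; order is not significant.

Stepwise |·|:
  U → 4
  σ[c>6](U) → 1
  γ[g; SUM(a)→e](σ[c>6](U)) → 1
  γ[e; MIN(g)→b](γ[g; SUM(a)→e](σ[c>6](U))) → 1
  R → 4
  ρ[e/d](R) → 4
  ρ[b/f](ρ[e/d](R)) → 4
  π[e,b](ρ[b/f](ρ[e/d](R))) → 4
  (γ[e; MIN(g)→b](γ[g; SUM(a)→e](σ[c>6](U))) ∪ π[e,b](ρ[b/f](ρ[e/d](R)))) → 5
  σ[e>4]((γ[e; MIN(g)→b](γ[g; SUM(a)→e](σ[c>6](U))) ∪ π[e,b](ρ[b/f](ρ[e/d](R))))) → 3

== RESULT ==
e | b
5 | 2
9 | 6
9 | 6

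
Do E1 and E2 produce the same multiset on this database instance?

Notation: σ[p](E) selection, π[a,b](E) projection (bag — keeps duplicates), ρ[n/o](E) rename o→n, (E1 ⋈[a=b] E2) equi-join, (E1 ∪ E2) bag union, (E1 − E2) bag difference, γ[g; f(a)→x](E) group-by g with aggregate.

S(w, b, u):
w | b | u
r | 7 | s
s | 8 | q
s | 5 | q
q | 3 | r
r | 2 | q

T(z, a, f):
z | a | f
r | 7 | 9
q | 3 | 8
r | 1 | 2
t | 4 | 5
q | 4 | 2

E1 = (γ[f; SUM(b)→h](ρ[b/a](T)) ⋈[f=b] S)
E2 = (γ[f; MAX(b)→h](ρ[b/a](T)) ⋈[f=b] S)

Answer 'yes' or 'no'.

E1 subexpression sizes:
  T → 5
  ρ[b/a](T) → 5
  γ[f; SUM(b)→h](ρ[b/a](T)) → 4
  S → 5
  (γ[f; SUM(b)→h](ρ[b/a](T)) ⋈[f=b] S) → 3
E2 subexpression sizes:
  T → 5
  ρ[b/a](T) → 5
  γ[f; MAX(b)→h](ρ[b/a](T)) → 4
  S → 5
  (γ[f; MAX(b)→h](ρ[b/a](T)) ⋈[f=b] S) → 3

E1 result:
f | h | w | b | u
2 | 5 | r | 2 | q
5 | 4 | s | 5 | q
8 | 3 | s | 8 | q
E2 result:
f | h | w | b | u
2 | 4 | r | 2 | q
5 | 4 | s | 5 | q
8 | 3 | s | 8 | q
Witness: (2, 4, 'r', 2, 'q') appears 0× in E1 but 1× in E2.

no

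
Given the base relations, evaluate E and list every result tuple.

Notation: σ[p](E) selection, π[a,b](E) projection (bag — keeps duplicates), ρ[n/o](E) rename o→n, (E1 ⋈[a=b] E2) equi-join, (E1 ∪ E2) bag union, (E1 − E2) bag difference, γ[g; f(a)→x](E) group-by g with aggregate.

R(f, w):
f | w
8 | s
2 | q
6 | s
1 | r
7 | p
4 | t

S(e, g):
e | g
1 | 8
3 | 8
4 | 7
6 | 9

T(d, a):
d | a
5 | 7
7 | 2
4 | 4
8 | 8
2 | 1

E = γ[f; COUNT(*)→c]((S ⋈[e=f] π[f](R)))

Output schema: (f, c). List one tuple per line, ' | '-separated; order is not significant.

Per-node cardinality:
  S → 4
  R → 6
  π[f](R) → 6
  (S ⋈[e=f] π[f](R)) → 3
  γ[f; COUNT(*)→c]((S ⋈[e=f] π[f](R))) → 3

== RESULT ==
f | c
1 | 1
4 | 1
6 | 1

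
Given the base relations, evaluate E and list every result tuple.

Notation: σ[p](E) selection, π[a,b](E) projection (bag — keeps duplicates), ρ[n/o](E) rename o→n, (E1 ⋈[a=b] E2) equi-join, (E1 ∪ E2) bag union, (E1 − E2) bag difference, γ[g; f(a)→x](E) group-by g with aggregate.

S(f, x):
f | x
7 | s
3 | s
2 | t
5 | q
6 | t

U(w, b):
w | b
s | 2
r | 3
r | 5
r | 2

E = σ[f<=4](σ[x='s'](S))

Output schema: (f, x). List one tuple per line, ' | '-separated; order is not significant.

Stepwise |·|:
  S → 5
  σ[x='s'](S) → 2
  σ[f<=4](σ[x='s'](S)) → 1

== RESULT ==
f | x
3 | s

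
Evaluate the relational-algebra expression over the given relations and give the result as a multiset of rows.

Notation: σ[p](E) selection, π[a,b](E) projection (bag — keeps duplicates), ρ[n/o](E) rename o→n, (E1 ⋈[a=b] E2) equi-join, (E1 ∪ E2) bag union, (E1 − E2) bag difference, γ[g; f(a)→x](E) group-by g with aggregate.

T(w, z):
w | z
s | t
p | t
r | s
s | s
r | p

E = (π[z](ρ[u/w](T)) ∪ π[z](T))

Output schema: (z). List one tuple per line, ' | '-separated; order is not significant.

Subexpression sizes:
  T → 5
  ρ[u/w](T) → 5
  π[z](ρ[u/w](T)) → 5
  T → 5
  π[z](T) → 5
  (π[z](ρ[u/w](T)) ∪ π[z](T)) → 10

== RESULT ==
z
p
p
s
s
s
s
t
t
t
t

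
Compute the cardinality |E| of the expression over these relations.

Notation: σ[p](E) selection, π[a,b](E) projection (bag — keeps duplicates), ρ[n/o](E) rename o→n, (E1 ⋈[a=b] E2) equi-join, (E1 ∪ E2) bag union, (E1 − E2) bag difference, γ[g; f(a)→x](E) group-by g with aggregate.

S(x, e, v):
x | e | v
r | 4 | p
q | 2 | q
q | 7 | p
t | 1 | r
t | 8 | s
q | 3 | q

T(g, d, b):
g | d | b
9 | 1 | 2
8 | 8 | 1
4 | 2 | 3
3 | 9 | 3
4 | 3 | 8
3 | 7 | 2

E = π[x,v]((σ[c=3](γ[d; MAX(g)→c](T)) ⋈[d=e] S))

Row counts bottom-up:
  T → 6
  γ[d; MAX(g)→c](T) → 6
  σ[c=3](γ[d; MAX(g)→c](T)) → 2
  S → 6
  (σ[c=3](γ[d; MAX(g)→c](T)) ⋈[d=e] S) → 1
  π[x,v]((σ[c=3](γ[d; MAX(g)→c](T)) ⋈[d=e] S)) → 1

|E| = 1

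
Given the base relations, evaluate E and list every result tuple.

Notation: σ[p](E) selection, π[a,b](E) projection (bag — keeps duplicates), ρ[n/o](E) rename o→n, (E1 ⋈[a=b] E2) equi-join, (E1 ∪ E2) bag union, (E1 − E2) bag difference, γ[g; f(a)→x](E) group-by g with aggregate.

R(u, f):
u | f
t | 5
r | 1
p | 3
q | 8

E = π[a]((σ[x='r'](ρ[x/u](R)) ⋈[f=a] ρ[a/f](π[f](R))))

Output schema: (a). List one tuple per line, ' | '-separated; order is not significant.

Row counts bottom-up:
  R → 4
  ρ[x/u](R) → 4
  σ[x='r'](ρ[x/u](R)) → 1
  R → 4
  π[f](R) → 4
  ρ[a/f](π[f](R)) → 4
  (σ[x='r'](ρ[x/u](R)) ⋈[f=a] ρ[a/f](π[f](R))) → 1
  π[a]((σ[x='r'](ρ[x/u](R)) ⋈[f=a] ρ[a/f](π[f](R)))) → 1

== RESULT ==
a
1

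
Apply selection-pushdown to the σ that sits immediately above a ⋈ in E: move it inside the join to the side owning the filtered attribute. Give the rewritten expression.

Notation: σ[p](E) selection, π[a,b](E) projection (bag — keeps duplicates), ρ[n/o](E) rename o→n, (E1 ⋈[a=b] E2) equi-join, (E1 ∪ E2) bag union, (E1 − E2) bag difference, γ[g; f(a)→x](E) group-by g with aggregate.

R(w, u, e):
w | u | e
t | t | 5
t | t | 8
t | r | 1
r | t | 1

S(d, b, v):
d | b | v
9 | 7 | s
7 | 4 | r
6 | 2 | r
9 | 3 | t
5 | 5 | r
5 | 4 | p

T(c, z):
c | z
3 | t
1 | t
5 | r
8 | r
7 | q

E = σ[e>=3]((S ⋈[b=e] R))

σ filters on e, owned by the right side.
E' = (S ⋈[b=e] σ[e>=3](R))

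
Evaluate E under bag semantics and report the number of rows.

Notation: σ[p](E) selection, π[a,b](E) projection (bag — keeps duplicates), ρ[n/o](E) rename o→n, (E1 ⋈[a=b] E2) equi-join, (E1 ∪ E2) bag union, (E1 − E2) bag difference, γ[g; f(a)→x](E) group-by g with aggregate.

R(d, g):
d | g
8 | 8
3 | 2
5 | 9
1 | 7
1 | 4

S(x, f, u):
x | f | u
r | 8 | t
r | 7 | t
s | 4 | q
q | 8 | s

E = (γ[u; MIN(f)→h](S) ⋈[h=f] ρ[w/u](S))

Per-node cardinality:
  S → 4
  γ[u; MIN(f)→h](S) → 3
  S → 4
  ρ[w/u](S) → 4
  (γ[u; MIN(f)→h](S) ⋈[h=f] ρ[w/u](S)) → 4

|E| = 4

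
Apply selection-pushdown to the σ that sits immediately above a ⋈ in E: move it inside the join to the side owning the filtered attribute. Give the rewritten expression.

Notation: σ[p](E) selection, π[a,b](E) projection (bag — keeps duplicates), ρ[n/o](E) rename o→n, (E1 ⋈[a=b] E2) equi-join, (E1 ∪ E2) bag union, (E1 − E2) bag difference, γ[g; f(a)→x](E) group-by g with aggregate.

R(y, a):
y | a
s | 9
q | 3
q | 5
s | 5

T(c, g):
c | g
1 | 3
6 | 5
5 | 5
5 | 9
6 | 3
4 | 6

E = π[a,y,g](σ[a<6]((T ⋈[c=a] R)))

σ filters on a, owned by the right side.
E' = π[a,y,g]((T ⋈[c=a] σ[a<6](R)))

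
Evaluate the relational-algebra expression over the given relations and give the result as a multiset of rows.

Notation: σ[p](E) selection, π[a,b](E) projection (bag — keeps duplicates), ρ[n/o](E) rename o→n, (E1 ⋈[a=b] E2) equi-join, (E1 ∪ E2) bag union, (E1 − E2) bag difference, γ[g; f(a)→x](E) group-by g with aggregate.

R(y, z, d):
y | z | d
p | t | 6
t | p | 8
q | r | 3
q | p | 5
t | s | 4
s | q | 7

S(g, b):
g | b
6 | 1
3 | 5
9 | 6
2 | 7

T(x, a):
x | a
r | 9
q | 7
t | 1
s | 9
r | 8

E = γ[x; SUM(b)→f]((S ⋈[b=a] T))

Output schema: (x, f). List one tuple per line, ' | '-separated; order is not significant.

Per-node cardinality:
  S → 4
  T → 5
  (S ⋈[b=a] T) → 2
  γ[x; SUM(b)→f]((S ⋈[b=a] T)) → 2

== RESULT ==
x | f
q | 7
t | 1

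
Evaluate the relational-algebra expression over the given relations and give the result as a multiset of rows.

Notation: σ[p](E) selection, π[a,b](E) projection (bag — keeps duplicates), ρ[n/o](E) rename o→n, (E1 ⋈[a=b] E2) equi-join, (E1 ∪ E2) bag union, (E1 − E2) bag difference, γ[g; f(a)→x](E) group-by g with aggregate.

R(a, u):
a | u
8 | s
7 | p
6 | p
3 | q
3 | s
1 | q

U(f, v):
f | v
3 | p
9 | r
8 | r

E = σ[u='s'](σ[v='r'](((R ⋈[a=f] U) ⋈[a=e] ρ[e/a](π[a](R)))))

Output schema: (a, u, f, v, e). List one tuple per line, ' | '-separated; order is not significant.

Stepwise |·|:
  R → 6
  U → 3
  (R ⋈[a=f] U) → 3
  R → 6
  π[a](R) → 6
  ρ[e/a](π[a](R)) → 6
  ((R ⋈[a=f] U) ⋈[a=e] ρ[e/a](π[a](R))) → 5
  σ[v='r'](((R ⋈[a=f] U) ⋈[a=e] ρ[e/a](π[a](R)))) → 1
  σ[u='s'](σ[v='r'](((R ⋈[a=f] U) ⋈[a=e] ρ[e/a](π[a](R))))) → 1

== RESULT ==
a | u | f | v | e
8 | s | 8 | r | 8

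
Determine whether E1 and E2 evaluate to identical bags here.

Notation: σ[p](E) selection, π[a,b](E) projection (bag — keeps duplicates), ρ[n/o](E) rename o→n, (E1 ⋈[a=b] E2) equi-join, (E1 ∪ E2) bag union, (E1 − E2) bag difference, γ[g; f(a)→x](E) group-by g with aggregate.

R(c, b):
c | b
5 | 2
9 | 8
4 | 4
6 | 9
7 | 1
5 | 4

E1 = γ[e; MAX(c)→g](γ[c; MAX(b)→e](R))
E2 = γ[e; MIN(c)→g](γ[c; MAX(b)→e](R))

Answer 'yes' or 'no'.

E1 stepwise |·|:
  R → 6
  γ[c; MAX(b)→e](R) → 5
  γ[e; MAX(c)→g](γ[c; MAX(b)→e](R)) → 4
E2 stepwise |·|:
  R → 6
  γ[c; MAX(b)→e](R) → 5
  γ[e; MIN(c)→g](γ[c; MAX(b)→e](R)) → 4

E1 result:
e | g
1 | 7
4 | 5
8 | 9
9 | 6
E2 result:
e | g
1 | 7
4 | 4
8 | 9
9 | 6
Witness: (4, 4) appears 0× in E1 but 1× in E2.

no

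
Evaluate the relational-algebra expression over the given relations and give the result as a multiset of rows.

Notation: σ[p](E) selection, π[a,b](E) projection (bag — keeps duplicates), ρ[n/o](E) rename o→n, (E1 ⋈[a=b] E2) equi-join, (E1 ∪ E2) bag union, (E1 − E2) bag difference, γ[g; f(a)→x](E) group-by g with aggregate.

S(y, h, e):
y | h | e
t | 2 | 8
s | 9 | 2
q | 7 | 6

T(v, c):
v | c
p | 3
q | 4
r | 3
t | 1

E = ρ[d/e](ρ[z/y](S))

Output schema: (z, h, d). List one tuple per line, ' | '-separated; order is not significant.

Per-node cardinality:
  S → 3
  ρ[z/y](S) → 3
  ρ[d/e](ρ[z/y](S)) → 3

== RESULT ==
z | h | d
q | 7 | 6
s | 9 | 2
t | 2 | 8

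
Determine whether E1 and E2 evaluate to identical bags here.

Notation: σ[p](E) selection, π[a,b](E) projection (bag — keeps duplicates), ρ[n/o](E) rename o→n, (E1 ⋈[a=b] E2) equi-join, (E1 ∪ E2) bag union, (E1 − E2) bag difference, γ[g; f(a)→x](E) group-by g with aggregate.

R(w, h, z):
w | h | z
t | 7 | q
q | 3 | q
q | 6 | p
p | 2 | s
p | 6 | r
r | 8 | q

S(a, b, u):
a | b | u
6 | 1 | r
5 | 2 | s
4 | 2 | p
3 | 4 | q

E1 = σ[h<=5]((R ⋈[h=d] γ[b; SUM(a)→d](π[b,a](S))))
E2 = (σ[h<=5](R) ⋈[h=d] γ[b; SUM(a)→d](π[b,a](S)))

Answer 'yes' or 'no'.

E1 row counts bottom-up:
  R → 6
  S → 4
  π[b,a](S) → 4
  γ[b; SUM(a)→d](π[b,a](S)) → 3
  (R ⋈[h=d] γ[b; SUM(a)→d](π[b,a](S))) → 3
  σ[h<=5]((R ⋈[h=d] γ[b; SUM(a)→d](π[b,a](S)))) → 1
E2 row counts bottom-up:
  R → 6
  σ[h<=5](R) → 2
  S → 4
  π[b,a](S) → 4
  γ[b; SUM(a)→d](π[b,a](S)) → 3
  (σ[h<=5](R) ⋈[h=d] γ[b; SUM(a)→d](π[b,a](S))) → 1

E1 and E2 produce the same multiset:
w | h | z | b | d
q | 3 | q | 4 | 3

yes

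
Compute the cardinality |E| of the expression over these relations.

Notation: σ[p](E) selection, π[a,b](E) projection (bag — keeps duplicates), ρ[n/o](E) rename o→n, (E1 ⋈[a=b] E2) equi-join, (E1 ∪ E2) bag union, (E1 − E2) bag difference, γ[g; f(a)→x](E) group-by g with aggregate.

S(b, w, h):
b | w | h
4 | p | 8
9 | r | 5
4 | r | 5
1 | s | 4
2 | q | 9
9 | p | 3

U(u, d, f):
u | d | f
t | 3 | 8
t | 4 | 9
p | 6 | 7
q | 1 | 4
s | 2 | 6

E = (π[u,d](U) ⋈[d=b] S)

Per-node cardinality:
  U → 5
  π[u,d](U) → 5
  S → 6
  (π[u,d](U) ⋈[d=b] S) → 4

|E| = 4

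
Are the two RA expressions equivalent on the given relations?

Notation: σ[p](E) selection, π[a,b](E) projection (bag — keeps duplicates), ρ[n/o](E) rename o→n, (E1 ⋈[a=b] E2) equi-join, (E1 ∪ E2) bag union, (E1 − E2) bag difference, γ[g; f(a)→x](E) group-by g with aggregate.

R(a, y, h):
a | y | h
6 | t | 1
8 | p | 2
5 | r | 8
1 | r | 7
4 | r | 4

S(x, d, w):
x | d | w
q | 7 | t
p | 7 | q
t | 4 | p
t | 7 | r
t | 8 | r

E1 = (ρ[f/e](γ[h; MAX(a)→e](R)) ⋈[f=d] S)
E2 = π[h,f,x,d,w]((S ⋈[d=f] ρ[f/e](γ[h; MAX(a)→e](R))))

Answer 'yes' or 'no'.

E1 row counts bottom-up:
  R → 5
  γ[h; MAX(a)→e](R) → 5
  ρ[f/e](γ[h; MAX(a)→e](R)) → 5
  S → 5
  (ρ[f/e](γ[h; MAX(a)→e](R)) ⋈[f=d] S) → 2
E2 row counts bottom-up:
  S → 5
  R → 5
  γ[h; MAX(a)→e](R) → 5
  ρ[f/e](γ[h; MAX(a)→e](R)) → 5
  (S ⋈[d=f] ρ[f/e](γ[h; MAX(a)→e](R))) → 2
  π[h,f,x,d,w]((S ⋈[d=f] ρ[f/e](γ[h; MAX(a)→e](R)))) → 2

E1 and E2 produce the same multiset:
h | f | x | d | w
2 | 8 | t | 8 | r
4 | 4 | t | 4 | p

yes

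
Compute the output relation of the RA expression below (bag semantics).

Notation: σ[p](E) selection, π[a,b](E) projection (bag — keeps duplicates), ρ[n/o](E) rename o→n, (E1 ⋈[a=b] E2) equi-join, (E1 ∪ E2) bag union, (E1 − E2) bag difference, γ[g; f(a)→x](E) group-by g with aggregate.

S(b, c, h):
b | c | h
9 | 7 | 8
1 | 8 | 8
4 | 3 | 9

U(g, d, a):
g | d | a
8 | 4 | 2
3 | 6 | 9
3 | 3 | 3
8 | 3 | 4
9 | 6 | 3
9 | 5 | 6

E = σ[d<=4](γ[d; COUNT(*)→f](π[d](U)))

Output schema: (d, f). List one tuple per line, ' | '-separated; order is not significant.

Per-node cardinality:
  U → 6
  π[d](U) → 6
  γ[d; COUNT(*)→f](π[d](U)) → 4
  σ[d<=4](γ[d; COUNT(*)→f](π[d](U))) → 2

== RESULT ==
d | f
3 | 2
4 | 1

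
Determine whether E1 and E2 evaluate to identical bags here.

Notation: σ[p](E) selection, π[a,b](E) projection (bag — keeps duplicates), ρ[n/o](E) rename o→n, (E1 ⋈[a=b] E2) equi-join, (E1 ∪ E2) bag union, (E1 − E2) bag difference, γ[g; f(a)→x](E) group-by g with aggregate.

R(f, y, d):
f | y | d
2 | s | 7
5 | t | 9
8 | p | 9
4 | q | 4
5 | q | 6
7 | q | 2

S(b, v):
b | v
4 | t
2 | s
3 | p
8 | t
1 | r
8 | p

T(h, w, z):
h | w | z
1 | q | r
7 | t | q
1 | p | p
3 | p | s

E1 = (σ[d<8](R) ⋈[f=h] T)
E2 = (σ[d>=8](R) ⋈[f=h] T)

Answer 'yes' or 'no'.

E1 per-node cardinality:
  R → 6
  σ[d<8](R) → 4
  T → 4
  (σ[d<8](R) ⋈[f=h] T) → 1
E2 per-node cardinality:
  R → 6
  σ[d>=8](R) → 2
  T → 4
  (σ[d>=8](R) ⋈[f=h] T) → 0

E1 result:
f | y | d | h | w | z
7 | q | 2 | 7 | t | q
E2 result:
f | y | d | h | w | z
(0 rows)
Witness: (7, 'q', 2, 7, 't', 'q') appears 1× in E1 but 0× in E2.

no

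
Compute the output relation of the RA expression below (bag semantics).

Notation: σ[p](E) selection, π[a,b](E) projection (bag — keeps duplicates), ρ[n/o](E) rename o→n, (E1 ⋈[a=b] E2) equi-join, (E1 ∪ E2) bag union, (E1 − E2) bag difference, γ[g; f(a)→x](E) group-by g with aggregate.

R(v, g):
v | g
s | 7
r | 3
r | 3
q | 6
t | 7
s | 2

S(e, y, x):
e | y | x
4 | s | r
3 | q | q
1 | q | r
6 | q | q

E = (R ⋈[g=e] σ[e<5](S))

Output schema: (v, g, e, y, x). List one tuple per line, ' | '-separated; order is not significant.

Subexpression sizes:
  R → 6
  S → 4
  σ[e<5](S) → 3
  (R ⋈[g=e] σ[e<5](S)) → 2

== RESULT ==
v | g | e | y | x
r | 3 | 3 | q | q
r | 3 | 3 | q | q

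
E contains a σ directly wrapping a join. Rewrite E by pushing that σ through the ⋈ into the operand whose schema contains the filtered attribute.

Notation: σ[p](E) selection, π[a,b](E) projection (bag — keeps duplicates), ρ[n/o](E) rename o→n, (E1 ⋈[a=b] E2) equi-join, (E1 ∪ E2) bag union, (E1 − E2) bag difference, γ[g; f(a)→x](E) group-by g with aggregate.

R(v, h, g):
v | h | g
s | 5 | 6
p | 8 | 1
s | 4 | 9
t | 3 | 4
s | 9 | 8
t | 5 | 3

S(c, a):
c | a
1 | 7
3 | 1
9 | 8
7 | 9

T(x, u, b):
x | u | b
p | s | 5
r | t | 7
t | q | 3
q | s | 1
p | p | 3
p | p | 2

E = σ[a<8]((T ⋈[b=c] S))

σ filters on a, owned by the right side.
E' = (T ⋈[b=c] σ[a<8](S))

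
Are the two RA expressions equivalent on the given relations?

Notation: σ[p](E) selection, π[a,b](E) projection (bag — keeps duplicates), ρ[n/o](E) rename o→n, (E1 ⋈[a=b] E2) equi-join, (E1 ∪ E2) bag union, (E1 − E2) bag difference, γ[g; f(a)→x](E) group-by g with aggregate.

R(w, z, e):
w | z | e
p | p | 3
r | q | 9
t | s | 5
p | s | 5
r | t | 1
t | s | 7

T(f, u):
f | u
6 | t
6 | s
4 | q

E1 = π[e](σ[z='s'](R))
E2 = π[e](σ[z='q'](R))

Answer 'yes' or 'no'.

E1 per-node cardinality:
  R → 6
  σ[z='s'](R) → 3
  π[e](σ[z='s'](R)) → 3
E2 per-node cardinality:
  R → 6
  σ[z='q'](R) → 1
  π[e](σ[z='q'](R)) → 1

E1 result:
e
5
5
7
E2 result:
e
9
Witness: (7,) appears 1× in E1 but 0× in E2.

no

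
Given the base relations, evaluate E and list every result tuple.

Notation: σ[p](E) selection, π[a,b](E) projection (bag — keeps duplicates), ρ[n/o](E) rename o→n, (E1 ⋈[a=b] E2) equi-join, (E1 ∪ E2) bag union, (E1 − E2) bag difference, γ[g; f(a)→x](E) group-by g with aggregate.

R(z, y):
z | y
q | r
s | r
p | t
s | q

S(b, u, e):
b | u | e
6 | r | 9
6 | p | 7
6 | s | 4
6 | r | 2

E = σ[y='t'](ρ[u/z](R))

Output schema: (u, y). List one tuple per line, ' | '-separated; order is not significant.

Per-node cardinality:
  R → 4
  ρ[u/z](R) → 4
  σ[y='t'](ρ[u/z](R)) → 1

== RESULT ==
u | y
p | t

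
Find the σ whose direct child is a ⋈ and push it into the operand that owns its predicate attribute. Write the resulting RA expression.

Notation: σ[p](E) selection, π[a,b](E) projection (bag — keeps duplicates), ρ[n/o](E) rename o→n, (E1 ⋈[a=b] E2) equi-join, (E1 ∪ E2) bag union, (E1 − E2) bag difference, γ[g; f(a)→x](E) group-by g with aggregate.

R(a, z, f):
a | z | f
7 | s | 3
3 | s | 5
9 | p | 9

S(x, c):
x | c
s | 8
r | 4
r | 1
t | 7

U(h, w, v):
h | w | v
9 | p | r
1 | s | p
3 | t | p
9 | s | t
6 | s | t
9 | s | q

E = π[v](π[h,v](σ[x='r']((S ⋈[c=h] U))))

σ filters on x, owned by the left side.
E' = π[v](π[h,v]((σ[x='r'](S) ⋈[c=h] U)))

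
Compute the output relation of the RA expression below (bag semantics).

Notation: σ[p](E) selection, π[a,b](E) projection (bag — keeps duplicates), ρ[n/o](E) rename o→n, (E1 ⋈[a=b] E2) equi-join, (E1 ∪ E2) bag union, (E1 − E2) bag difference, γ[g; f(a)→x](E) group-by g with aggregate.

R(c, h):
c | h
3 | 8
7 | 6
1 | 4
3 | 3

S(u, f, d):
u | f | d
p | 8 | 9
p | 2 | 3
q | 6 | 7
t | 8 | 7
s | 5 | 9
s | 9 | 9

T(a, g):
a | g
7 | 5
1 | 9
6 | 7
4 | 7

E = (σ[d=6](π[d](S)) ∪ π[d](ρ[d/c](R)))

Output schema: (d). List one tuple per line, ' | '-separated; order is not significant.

Stepwise |·|:
  S → 6
  π[d](S) → 6
  σ[d=6](π[d](S)) → 0
  R → 4
  ρ[d/c](R) → 4
  π[d](ρ[d/c](R)) → 4
  (σ[d=6](π[d](S)) ∪ π[d](ρ[d/c](R))) → 4

== RESULT ==
d
1
3
3
7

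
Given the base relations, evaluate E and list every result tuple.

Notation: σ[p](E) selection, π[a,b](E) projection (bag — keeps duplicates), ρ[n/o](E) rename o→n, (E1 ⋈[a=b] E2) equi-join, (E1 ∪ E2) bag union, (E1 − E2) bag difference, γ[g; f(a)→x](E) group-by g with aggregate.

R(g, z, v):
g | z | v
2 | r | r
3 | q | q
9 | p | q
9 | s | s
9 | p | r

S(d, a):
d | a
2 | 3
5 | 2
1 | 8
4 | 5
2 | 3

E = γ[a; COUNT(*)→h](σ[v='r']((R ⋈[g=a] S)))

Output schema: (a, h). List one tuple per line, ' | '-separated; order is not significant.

Per-node cardinality:
  R → 5
  S → 5
  (R ⋈[g=a] S) → 3
  σ[v='r']((R ⋈[g=a] S)) → 1
  γ[a; COUNT(*)→h](σ[v='r']((R ⋈[g=a] S))) → 1

== RESULT ==
a | h
2 | 1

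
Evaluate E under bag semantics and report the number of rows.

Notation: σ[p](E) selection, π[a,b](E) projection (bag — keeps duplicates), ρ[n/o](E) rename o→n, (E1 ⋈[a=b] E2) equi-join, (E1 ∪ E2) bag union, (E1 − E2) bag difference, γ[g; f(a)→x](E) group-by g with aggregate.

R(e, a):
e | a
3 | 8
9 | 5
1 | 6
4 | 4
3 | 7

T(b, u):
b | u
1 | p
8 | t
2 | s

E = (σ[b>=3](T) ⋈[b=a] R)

Subexpression sizes:
  T → 3
  σ[b>=3](T) → 1
  R → 5
  (σ[b>=3](T) ⋈[b=a] R) → 1

|E| = 1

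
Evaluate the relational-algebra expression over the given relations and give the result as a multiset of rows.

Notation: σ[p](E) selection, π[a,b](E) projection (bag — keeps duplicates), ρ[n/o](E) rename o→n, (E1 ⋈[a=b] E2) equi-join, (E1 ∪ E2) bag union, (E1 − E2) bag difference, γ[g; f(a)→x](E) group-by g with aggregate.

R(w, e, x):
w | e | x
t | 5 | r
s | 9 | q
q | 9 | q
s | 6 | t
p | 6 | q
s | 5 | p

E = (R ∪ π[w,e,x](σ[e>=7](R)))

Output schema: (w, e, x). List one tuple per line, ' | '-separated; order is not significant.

Stepwise |·|:
  R → 6
  R → 6
  σ[e>=7](R) → 2
  π[w,e,x](σ[e>=7](R)) → 2
  (R ∪ π[w,e,x](σ[e>=7](R))) → 8

== RESULT ==
w | e | x
p | 6 | q
q | 9 | q
q | 9 | q
s | 5 | p
s | 6 | t
s | 9 | q
s | 9 | q
t | 5 | r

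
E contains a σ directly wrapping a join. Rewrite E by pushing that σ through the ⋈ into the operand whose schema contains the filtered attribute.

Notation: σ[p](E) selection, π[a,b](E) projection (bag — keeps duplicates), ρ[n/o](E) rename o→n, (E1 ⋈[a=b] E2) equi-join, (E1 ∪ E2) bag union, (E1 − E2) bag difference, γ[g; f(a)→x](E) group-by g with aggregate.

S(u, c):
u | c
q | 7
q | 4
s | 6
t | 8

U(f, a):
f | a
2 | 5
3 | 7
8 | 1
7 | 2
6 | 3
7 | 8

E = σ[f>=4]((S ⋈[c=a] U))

σ filters on f, owned by the right side.
E' = (S ⋈[c=a] σ[f>=4](U))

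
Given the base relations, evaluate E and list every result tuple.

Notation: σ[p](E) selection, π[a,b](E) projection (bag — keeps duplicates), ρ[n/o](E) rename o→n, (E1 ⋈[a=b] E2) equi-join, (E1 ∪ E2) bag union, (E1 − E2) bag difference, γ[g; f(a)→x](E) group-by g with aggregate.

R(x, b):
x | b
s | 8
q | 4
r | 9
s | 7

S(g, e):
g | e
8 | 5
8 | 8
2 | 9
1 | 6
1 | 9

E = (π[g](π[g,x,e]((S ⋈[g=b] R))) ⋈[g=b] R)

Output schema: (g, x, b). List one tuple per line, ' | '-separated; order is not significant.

Row counts bottom-up:
  S → 5
  R → 4
  (S ⋈[g=b] R) → 2
  π[g,x,e]((S ⋈[g=b] R)) → 2
  π[g](π[g,x,e]((S ⋈[g=b] R))) → 2
  R → 4
  (π[g](π[g,x,e]((S ⋈[g=b] R))) ⋈[g=b] R) → 2

== RESULT ==
g | x | b
8 | s | 8
8 | s | 8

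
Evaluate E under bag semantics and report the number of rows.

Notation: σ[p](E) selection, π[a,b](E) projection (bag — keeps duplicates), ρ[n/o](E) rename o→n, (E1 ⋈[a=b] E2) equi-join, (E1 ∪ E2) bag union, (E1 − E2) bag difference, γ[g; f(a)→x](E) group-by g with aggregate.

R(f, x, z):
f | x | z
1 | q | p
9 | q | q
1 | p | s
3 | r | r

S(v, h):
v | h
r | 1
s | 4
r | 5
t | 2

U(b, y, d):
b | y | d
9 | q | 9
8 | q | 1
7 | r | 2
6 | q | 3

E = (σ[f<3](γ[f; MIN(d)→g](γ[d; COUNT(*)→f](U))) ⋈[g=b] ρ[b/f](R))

Row counts bottom-up:
  U → 4
  γ[d; COUNT(*)→f](U) → 4
  γ[f; MIN(d)→g](γ[d; COUNT(*)→f](U)) → 1
  σ[f<3](γ[f; MIN(d)→g](γ[d; COUNT(*)→f](U))) → 1
  R → 4
  ρ[b/f](R) → 4
  (σ[f<3](γ[f; MIN(d)→g](γ[d; COUNT(*)→f](U))) ⋈[g=b] ρ[b/f](R)) → 2

|E| = 2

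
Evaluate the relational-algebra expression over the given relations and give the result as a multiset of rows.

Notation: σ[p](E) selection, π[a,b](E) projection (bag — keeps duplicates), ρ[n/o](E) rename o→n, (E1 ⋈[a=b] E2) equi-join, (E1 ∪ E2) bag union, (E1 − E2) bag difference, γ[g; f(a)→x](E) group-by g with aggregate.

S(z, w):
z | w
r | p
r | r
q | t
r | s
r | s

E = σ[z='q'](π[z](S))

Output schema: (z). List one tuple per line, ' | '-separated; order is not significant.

Subexpression sizes:
  S → 5
  π[z](S) → 5
  σ[z='q'](π[z](S)) → 1

== RESULT ==
z
q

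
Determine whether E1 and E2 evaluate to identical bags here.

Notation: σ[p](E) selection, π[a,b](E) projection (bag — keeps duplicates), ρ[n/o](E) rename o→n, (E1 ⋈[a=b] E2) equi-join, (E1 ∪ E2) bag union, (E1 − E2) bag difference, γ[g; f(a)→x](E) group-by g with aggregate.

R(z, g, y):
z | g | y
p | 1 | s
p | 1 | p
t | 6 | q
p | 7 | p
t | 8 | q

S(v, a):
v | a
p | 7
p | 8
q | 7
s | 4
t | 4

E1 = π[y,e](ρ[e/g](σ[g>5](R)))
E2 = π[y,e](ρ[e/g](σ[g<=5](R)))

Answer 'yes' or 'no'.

E1 row counts bottom-up:
  R → 5
  σ[g>5](R) → 3
  ρ[e/g](σ[g>5](R)) → 3
  π[y,e](ρ[e/g](σ[g>5](R))) → 3
E2 row counts bottom-up:
  R → 5
  σ[g<=5](R) → 2
  ρ[e/g](σ[g<=5](R)) → 2
  π[y,e](ρ[e/g](σ[g<=5](R))) → 2

E1 result:
y | e
p | 7
q | 6
q | 8
E2 result:
y | e
p | 1
s | 1
Witness: ('q', 8) appears 1× in E1 but 0× in E2.

no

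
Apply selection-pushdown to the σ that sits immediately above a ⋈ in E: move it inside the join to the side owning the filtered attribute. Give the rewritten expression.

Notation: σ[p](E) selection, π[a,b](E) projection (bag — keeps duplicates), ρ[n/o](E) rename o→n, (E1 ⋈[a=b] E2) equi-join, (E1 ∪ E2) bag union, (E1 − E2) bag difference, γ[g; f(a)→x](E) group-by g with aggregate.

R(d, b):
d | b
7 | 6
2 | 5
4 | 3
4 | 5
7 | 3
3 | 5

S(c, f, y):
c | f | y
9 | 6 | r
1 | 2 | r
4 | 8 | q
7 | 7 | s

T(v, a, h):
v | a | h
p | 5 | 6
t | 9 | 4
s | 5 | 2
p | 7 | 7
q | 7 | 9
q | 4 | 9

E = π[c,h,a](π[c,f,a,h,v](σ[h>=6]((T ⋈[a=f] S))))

σ filters on h, owned by the left side.
E' = π[c,h,a](π[c,f,a,h,v]((σ[h>=6](T) ⋈[a=f] S)))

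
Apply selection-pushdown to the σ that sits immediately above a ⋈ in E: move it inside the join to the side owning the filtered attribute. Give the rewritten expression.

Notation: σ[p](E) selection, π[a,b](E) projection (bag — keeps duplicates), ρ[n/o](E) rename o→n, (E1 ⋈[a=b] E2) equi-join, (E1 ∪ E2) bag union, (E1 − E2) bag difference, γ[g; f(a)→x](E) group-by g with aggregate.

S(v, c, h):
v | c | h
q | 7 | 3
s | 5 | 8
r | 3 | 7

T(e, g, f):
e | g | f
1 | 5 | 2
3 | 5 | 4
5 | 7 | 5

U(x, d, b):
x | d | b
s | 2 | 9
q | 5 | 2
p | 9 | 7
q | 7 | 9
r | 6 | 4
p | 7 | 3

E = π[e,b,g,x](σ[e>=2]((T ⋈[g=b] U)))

σ filters on e, owned by the left side.
E' = π[e,b,g,x]((σ[e>=2](T) ⋈[g=b] U))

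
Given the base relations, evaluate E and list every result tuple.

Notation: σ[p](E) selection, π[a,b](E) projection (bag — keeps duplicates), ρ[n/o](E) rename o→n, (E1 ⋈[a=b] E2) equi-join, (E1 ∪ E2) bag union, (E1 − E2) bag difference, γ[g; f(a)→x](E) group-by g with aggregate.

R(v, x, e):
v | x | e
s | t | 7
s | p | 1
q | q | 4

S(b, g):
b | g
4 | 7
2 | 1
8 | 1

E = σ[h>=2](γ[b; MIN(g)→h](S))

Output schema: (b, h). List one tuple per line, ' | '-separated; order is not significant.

Per-node cardinality:
  S → 3
  γ[b; MIN(g)→h](S) → 3
  σ[h>=2](γ[b; MIN(g)→h](S)) → 1

== RESULT ==
b | h
4 | 7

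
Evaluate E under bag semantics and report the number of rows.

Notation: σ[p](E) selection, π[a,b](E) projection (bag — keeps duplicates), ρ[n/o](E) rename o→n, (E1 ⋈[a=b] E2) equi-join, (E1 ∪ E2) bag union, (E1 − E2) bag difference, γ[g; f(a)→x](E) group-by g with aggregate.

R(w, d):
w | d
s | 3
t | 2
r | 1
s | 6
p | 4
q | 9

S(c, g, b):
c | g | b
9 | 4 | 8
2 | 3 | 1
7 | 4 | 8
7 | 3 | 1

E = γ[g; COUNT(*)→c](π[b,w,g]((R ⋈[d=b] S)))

Per-node cardinality:
  R → 6
  S → 4
  (R ⋈[d=b] S) → 2
  π[b,w,g]((R ⋈[d=b] S)) → 2
  γ[g; COUNT(*)→c](π[b,w,g]((R ⋈[d=b] S))) → 1

|E| = 1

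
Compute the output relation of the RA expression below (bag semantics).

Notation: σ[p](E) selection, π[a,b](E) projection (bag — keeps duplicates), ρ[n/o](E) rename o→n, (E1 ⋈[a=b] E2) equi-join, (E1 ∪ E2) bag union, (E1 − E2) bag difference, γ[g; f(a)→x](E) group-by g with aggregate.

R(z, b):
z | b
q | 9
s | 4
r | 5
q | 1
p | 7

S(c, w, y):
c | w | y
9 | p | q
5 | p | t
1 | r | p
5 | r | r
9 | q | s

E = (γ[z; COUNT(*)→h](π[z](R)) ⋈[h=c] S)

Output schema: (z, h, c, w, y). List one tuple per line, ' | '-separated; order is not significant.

Row counts bottom-up:
  R → 5
  π[z](R) → 5
  γ[z; COUNT(*)→h](π[z](R)) → 4
  S → 5
  (γ[z; COUNT(*)→h](π[z](R)) ⋈[h=c] S) → 3

== RESULT ==
z | h | c | w | y
p | 1 | 1 | r | p
r | 1 | 1 | r | p
s | 1 | 1 | r | p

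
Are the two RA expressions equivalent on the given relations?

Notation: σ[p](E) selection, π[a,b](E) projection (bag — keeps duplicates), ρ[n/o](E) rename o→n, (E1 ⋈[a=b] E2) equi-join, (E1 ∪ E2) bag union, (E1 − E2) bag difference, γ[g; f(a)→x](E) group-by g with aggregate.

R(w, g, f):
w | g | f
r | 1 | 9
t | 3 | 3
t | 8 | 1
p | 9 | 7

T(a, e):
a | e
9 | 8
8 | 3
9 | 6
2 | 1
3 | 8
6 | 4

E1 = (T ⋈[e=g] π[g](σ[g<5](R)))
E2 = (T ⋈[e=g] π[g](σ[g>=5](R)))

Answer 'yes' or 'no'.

E1 stepwise |·|:
  T → 6
  R → 4
  σ[g<5](R) → 2
  π[g](σ[g<5](R)) → 2
  (T ⋈[e=g] π[g](σ[g<5](R))) → 2
E2 stepwise |·|:
  T → 6
  R → 4
  σ[g>=5](R) → 2
  π[g](σ[g>=5](R)) → 2
  (T ⋈[e=g] π[g](σ[g>=5](R))) → 2

E1 result:
a | e | g
2 | 1 | 1
8 | 3 | 3
E2 result:
a | e | g
3 | 8 | 8
9 | 8 | 8
Witness: (2, 1, 1) appears 1× in E1 but 0× in E2.

no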